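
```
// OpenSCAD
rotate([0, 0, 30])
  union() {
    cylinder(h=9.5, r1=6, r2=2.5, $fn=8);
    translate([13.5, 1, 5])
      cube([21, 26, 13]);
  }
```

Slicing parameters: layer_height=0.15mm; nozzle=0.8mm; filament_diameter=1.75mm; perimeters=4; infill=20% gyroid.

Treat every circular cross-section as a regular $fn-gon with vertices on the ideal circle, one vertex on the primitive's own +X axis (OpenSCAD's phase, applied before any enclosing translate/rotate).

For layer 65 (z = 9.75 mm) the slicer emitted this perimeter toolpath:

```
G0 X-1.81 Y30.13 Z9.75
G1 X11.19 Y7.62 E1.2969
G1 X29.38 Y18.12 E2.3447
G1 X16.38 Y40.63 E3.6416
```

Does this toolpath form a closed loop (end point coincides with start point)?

no

Start point (G0): (-1.81, 30.13). End point (last G1): the path does not return to the start — open.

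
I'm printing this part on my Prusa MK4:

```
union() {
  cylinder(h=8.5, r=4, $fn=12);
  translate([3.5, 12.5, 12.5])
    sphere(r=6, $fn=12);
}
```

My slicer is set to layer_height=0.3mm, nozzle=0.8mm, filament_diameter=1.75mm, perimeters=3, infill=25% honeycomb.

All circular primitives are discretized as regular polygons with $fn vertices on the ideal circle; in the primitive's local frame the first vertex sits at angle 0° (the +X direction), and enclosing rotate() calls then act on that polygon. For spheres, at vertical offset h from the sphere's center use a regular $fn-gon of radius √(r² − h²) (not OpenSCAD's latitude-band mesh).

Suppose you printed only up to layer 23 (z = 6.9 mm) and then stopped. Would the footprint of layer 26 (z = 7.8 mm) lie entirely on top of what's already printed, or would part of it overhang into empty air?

part overhangs

Compare the two slices. At z = 6.9: the r=4 cylinder contributes a regular 12-gon of circumradius 4 (area = (12/2)·4.000²·sin(360°/12) = 48.00 mm²); the sphere at (3.5, 12.5): section is a regular 12-gon, circumradius = √(r²−h²) = √(6²−5.6²) = 2.154 (area = (12/2)·2.154²·sin(360°/12) = 13.92 mm²); Combining (union): the 2 present regions are separate (no shared area or edge), so areas and boundary lengths simply add and each stays a separate island — area = 61.92 mm². At z = 7.8: the r=4 cylinder gives a regular 12-gon of circumradius 4 (constant along its height) (area = (12/2)·4.000²·sin(360°/12) = 48.00 mm²); the r=6 sphere at (3.5, 12.5) slices to a regular 12-gon of circumradius 3.730 (√(r²−h²) with h=4.7 from center) (area = (12/2)·3.730²·sin(360°/12) = 41.73 mm²); Taking the union: the 2 present regions are separate (no shared area or edge), so areas and boundary lengths simply add and each stays a separate island — area = 89.73 mm². Checking containment: at z = 7.8 the cross-section extends beyond the z = 6.9 cross-section by about 27.81 mm².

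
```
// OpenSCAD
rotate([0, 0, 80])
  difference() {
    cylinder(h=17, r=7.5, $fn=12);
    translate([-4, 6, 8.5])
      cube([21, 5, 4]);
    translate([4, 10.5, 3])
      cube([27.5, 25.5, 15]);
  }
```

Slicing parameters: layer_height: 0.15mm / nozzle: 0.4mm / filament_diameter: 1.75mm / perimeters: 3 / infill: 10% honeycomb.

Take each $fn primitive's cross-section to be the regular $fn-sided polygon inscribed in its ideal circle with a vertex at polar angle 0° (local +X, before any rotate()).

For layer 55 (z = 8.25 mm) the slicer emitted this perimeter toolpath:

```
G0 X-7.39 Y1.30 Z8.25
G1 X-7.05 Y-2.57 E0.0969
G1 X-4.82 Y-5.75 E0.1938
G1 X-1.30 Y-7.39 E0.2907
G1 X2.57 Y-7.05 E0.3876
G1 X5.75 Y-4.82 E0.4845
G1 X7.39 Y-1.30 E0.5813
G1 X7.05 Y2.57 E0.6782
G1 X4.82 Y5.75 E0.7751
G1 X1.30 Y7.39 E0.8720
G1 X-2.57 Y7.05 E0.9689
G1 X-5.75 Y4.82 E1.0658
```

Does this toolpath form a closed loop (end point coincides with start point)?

Start point (G0): (-7.39, 1.30). End point (last G1): the path does not return to the start — open.

no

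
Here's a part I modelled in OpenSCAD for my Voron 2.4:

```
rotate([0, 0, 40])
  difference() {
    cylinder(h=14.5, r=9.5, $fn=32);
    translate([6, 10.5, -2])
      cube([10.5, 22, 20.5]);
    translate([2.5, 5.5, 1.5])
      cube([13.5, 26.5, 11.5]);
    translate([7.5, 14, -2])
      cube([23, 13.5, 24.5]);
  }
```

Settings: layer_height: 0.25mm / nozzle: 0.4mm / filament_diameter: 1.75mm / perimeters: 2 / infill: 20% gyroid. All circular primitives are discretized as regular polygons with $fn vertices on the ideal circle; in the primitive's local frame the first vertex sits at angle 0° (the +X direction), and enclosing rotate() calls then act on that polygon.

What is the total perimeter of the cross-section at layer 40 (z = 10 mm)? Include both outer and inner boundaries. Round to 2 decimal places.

61.95 mm

At z = 10 mm: the r=9.5 cylinder contributes a regular 32-gon of circumradius 9.5 (perimeter = 2·32·9.500·sin(180°/32) = 59.59 mm); the cube at (6, 10.5) is present — its section is the full 10.5×22 rectangle (perimeter 65.00 mm); the cube at (2.5, 5.5) is present — its section is the full 13.5×26.5 rectangle (perimeter 80.00 mm); the cube at (7.5, 14) is present — its section is the full 23×13.5 rectangle (perimeter 73.00 mm); After the difference (first − rest): starting from the r=9.5 cylinder, the 10.5×22 cube at (6, 10.5) misses the remaining region (no effect); the 13.5×26.5 cube at (2.5, 5.5) partially overlaps it — only the 11.79 mm² overlap (of its 357.75 mm²) is removed, clipping the outline; the 23×13.5 cube at (7.5, 14) misses the remaining region (no effect) — boundary = 61.95 mm; (whole slice rotated 40° about Z — lengths, areas and connectivity unchanged). Overall, the cross-section is a single solid region. Total boundary length (outer) = 61.95 mm.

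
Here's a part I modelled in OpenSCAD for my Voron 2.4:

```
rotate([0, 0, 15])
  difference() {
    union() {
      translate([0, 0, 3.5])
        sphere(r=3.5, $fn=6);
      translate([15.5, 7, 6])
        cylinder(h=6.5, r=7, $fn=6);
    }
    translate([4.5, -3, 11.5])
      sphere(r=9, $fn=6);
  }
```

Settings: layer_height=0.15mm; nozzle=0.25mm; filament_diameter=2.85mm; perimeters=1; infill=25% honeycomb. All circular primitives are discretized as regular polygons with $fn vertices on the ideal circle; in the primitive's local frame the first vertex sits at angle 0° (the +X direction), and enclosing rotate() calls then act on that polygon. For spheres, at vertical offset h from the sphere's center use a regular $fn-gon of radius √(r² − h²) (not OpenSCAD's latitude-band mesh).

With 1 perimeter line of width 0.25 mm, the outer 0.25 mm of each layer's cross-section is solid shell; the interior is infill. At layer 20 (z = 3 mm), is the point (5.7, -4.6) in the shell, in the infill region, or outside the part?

outside

At z = 3 mm: the r=3.5 sphere slices to a regular 6-gon of circumradius 3.464 (√(r²−h²) with h=0.5 from center); the cylinder at (15.5, 7) is not intersected at this z (z outside [6, 12.5]); Merging all regions: only the r=3.5 sphere is present, so the union is just that shape — 1 connected region; the r=9 sphere at (4.5, -3) contributes a regular 6-gon of circumradius √(9²−8.5²) = 2.958; After the difference (first − rest): starting from the result so far, the r=9 sphere at (4.5, -3) partially overlaps it — only the 0.49 mm² overlap (of its 22.73 mm²) is removed, clipping the outline — 1 connected region; (whole slice rotated 15° about Z — lengths, areas and connectivity unchanged). Overall, the cross-section is a single solid region. Undo the 15° rotation: the query point maps to (4.315, -5.919) in the un-rotated model frame. The nearest boundary edge runs (3.02, -0.44)→(1.54, -3.00); distance from the point to it = 4.03 mm. The point is not inside any of the regions above, so it lies outside the cross-section (4.03 mm from the nearest boundary).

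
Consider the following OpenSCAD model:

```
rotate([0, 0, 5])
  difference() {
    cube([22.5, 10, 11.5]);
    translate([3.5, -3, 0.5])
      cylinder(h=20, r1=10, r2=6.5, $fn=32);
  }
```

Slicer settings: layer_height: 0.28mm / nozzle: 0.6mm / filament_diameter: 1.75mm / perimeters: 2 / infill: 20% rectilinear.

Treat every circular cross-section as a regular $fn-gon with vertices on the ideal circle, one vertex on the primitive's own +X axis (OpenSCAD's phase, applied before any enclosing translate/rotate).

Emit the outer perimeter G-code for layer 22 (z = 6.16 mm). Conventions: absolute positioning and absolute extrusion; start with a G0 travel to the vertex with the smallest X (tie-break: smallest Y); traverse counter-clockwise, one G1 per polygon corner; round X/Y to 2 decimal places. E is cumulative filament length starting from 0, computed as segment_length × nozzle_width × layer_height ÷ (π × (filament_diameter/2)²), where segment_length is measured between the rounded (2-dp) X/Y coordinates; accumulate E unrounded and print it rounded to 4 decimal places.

At z = 6.16 mm: the 22.5×10 cube contributes its full rectangle; the cone at (3.5, -3) (r1=10→r2=6.5) has section circumradius 9.009 here — a regular 32-gon; Subtracting the remaining from the first: starting from the 22.5×10 cube, the cone at (3.5, -3) partially overlaps it — only the 57.03 mm² overlap (of its 253.37 mm²) is removed, clipping the outline — 1 connected region; (whole slice rotated 5° about Z — lengths, areas and connectivity unchanged). The outline is a single polygon with 14 vertices. Extrusion per mm of travel: 0.6 × 0.28 / (π × 0.875²) = 0.069846. Accumulating E over each segment gives final E = 4.3575.

G0 X-0.87 Y9.96 Z6.16
G1 X-0.46 Y5.28 E0.3281
G1 X-0.41 Y5.31 E0.3322
G1 X1.23 Y5.97 E0.4557
G1 X2.96 Y6.29 E0.5786
G1 X4.73 Y6.27 E0.7022
G1 X6.46 Y5.91 E0.8256
G1 X8.08 Y5.22 E0.9486
G1 X9.54 Y4.22 E1.0722
G1 X10.77 Y2.96 E1.1952
G1 X11.74 Y1.48 E1.3188
G1 X11.91 Y1.04 E1.3517
G1 X22.41 Y1.96 E2.0879
G1 X21.54 Y11.92 E2.7863
G1 X-0.87 Y9.96 E4.3575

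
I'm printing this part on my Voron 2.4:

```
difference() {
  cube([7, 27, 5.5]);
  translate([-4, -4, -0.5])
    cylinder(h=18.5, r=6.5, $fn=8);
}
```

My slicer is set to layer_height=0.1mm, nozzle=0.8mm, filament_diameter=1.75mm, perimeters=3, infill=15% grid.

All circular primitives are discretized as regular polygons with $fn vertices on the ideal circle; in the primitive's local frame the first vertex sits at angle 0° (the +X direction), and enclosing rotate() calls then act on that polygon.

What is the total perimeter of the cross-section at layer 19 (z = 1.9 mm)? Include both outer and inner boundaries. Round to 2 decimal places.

At z = 1.9 mm: the 7×27 cube contributes its full rectangle (perimeter 68.00 mm); the r=6.5 cylinder at (-4, -4) gives a regular 8-gon of circumradius 6.5 (constant along its height) (perimeter = 2·8·6.500·sin(180°/8) = 39.80 mm); Subtracting the remaining from the first: starting from the 7×27 cube, the r=6.5 cylinder at (-4, -4) partially overlaps it — only the 0.50 mm² overlap (of its 119.50 mm²) is removed, clipping the outline — boundary = 67.60 mm. Overall, the cross-section is a single solid region. Total boundary length (outer) = 67.60 mm.

67.60 mm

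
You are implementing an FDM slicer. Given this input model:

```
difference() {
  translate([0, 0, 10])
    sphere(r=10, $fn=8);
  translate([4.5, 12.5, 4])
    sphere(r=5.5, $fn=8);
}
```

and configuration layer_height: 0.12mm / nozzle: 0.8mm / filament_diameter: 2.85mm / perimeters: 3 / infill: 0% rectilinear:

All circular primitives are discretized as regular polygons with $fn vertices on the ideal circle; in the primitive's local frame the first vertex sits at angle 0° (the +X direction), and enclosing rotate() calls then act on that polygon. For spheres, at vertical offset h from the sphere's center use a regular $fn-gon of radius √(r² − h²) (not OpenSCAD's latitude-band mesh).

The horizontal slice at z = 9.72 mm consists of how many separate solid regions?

At z = 9.72 mm: the r=10 sphere slices to a regular 8-gon of circumradius 9.996 (√(r²−h²) with h=0.28 from center); the sphere at (4.5, 12.5) does not reach this height (|z−center|=5.720 > r=5.5); After the difference (first − rest): none of the subtracted shapes is present at this height, so the r=10 sphere is unchanged — 1 connected region. The result has 1 disconnected region.

1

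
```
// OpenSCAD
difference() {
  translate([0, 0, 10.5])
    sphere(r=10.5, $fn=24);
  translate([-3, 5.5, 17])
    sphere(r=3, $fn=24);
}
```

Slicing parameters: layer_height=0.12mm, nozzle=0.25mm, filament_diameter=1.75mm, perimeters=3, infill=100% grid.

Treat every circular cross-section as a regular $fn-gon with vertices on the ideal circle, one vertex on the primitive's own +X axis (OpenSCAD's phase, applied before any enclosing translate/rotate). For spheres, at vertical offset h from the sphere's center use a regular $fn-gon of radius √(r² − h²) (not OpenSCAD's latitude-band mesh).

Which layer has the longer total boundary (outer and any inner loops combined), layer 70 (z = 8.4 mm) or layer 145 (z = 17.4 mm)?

layer 70 (z = 8.4 mm)

Layer 70 (z = 8.4): the r=10.5 sphere slices to a regular 24-gon of circumradius 10.288 (√(r²−h²) with h=2.1 from center) (perimeter = 2·24·10.288·sin(180°/24) = 64.46 mm); the sphere at (-3, 5.5) is absent (|z−center|=8.600 > r=3); After the difference (first − rest): none of the subtracted shapes is present at this height, so the r=10.5 sphere is unchanged — boundary = 64.46 mm. So its perimeter = 64.46 mm. Layer 145 (z = 17.4): the r=10.5 sphere contributes a regular 24-gon of circumradius √(10.5²−6.9²) = 7.915 (perimeter = 2·24·7.915·sin(180°/24) = 49.59 mm); the r=3 sphere at (-3, 5.5) slices to a regular 24-gon of circumradius 2.973 (√(r²−h²) with h=0.4 from center) (perimeter = 2·24·2.973·sin(180°/24) = 18.63 mm); After the difference (first − rest): starting from the r=10.5 sphere, the r=3 sphere at (-3, 5.5) partially overlaps it — only the 21.97 mm² overlap (of its 27.46 mm²) is removed, clipping the outline — boundary = 55.54 mm. So its perimeter = 55.54 mm. Layer 70 is larger (64.46 vs 55.54 mm).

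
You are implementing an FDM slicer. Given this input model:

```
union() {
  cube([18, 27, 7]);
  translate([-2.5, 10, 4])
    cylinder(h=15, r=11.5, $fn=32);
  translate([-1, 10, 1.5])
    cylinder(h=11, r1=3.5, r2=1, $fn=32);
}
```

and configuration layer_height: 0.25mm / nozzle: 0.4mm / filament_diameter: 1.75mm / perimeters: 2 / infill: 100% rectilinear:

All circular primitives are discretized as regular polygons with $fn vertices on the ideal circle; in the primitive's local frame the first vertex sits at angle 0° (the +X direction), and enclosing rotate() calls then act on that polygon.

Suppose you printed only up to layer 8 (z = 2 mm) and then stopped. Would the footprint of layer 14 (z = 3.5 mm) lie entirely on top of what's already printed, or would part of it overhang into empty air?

entirely on top

Compare the two slices. At z = 2: the cube (footprint 18×27) is included at this height (area 486.00 mm²); the cylinder at (-2.5, 10) does not reach this height (z outside [4, 19]); the cone at (-1, 10) (r1=3.5→r2=1) has section circumradius 3.386 here — a regular 32-gon (area = (32/2)·3.386²·sin(360°/32) = 35.80 mm²); Merging all regions: the regions partially overlap — summed areas 521.80 mm² minus the doubly-counted overlap 11.25 mm² gives 510.55 mm² — area = 510.55 mm². At z = 3.5: the cube is present — its section is the full 18×27 rectangle (area 486.00 mm²); the cylinder at (-2.5, 10) is absent (z outside [4, 19]); the cone at (-1, 10) contributes a regular 32-gon of circumradius 3.045 (interpolated between r1=3.5 and r2=1 at t=0.182) (area = (32/2)·3.045²·sin(360°/32) = 28.95 mm²); Merging all regions: the regions partially overlap — summed areas 514.95 mm² minus the doubly-counted overlap 8.52 mm² gives 506.43 mm² — area = 506.43 mm². Checking containment: the cross-section at z = 3.5 is a subset of the cross-section at z = 2.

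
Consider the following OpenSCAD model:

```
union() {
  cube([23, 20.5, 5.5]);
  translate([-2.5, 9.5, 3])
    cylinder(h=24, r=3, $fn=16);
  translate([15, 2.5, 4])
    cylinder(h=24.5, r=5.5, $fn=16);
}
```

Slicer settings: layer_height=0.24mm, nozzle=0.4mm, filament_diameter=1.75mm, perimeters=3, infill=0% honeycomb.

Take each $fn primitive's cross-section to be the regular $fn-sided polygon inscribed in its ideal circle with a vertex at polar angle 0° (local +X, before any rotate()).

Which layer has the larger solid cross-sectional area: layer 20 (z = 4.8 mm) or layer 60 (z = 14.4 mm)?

Layer 20 (z = 4.8): the cube (footprint 23×20.5) is included at this height (area 471.50 mm²); the cylinder at (-2.5, 9.5): section is a regular 16-gon, circumradius r=3 (area = (16/2)·3.000²·sin(360°/16) = 27.55 mm²); the cylinder at (15, 2.5): section is a regular 16-gon, circumradius r=5.5 (area = (16/2)·5.500²·sin(360°/16) = 92.61 mm²); Taking the union: the regions partially overlap — summed areas 591.66 mm² minus the doubly-counted overlap 73.48 mm² gives 518.18 mm² — area = 518.18 mm². So its area = 518.18 mm². Layer 60 (z = 14.4): the cube is not intersected at this z (z outside [0, 5.5]); the cylinder at (-2.5, 9.5): section is a regular 16-gon, circumradius r=3 (area = (16/2)·3.000²·sin(360°/16) = 27.55 mm²); the cylinder at (15, 2.5): section is a regular 16-gon, circumradius r=5.5 (area = (16/2)·5.500²·sin(360°/16) = 92.61 mm²); Combining (union): the 2 present regions are separate (no shared area or edge), so areas and boundary lengths simply add and each stays a separate island — area = 120.16 mm². So its area = 120.16 mm². Layer 20 is larger (518.18 vs 120.16 mm²).

layer 20 (z = 4.8 mm)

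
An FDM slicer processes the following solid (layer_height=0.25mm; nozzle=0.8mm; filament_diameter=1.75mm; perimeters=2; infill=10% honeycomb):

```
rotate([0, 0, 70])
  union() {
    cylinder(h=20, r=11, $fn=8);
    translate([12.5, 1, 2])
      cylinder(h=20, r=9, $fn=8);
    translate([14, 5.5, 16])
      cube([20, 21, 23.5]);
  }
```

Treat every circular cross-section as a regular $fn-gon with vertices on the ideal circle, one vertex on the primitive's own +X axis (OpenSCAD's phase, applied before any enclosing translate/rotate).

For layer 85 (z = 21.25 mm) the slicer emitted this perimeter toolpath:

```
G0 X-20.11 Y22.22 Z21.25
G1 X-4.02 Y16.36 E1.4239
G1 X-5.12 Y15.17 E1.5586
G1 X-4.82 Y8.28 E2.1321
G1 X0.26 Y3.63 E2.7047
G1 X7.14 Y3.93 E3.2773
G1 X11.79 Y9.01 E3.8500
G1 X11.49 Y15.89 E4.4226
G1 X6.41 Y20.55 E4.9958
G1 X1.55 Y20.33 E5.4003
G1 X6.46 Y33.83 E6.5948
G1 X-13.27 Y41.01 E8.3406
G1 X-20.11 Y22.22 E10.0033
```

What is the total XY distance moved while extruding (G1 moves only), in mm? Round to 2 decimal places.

120.30 mm

Sum the Euclidean lengths of each G1 segment: total = 120.30 mm.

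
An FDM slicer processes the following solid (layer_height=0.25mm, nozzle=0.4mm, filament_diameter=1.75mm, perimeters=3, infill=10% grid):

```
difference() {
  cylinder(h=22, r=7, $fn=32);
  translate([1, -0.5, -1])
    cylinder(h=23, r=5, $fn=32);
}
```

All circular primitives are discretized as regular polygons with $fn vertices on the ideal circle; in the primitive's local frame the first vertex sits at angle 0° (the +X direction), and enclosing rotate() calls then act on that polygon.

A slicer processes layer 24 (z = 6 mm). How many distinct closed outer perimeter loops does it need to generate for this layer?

At z = 6 mm: the r=7 cylinder contributes a regular 32-gon of circumradius 7; the r=5 cylinder at (1, -0.5) gives a regular 32-gon of circumradius 5 (constant along its height); After the difference (first − rest): starting from the r=7 cylinder, the r=5 cylinder at (1, -0.5) lies wholly inside it (removes its full 78.04 mm² and its 31.37 mm outline becomes a hole wall) — 1 connected region with 1 hole. The result has 1 disconnected region.

1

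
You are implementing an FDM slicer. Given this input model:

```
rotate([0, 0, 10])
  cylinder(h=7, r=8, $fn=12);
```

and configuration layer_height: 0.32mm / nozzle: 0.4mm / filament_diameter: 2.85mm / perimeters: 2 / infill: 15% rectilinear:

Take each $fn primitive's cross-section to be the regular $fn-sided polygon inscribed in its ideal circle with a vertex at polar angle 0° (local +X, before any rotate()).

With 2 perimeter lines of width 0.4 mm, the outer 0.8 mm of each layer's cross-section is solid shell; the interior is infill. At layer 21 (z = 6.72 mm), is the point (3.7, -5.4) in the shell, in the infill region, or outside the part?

At z = 6.72 mm: the r=8 cylinder gives a regular 12-gon of circumradius 8 (constant along its height); (rotated 10° about Z; rotation is an isometry so areas/perimeters/island counts are preserved). Overall, the cross-section is a single solid region. Undo the 10° rotation: the query point maps to (2.706, -5.960) in the un-rotated model frame. The nearest boundary edge runs (-0.00, -8.00)→(4.00, -6.93); distance from the point to it = 1.27 mm. The point is inside the cross-section and 1.27 mm from the nearest boundary — more than the 0.8 mm shell width (2 × 0.4), so it's in the infill interior.

infill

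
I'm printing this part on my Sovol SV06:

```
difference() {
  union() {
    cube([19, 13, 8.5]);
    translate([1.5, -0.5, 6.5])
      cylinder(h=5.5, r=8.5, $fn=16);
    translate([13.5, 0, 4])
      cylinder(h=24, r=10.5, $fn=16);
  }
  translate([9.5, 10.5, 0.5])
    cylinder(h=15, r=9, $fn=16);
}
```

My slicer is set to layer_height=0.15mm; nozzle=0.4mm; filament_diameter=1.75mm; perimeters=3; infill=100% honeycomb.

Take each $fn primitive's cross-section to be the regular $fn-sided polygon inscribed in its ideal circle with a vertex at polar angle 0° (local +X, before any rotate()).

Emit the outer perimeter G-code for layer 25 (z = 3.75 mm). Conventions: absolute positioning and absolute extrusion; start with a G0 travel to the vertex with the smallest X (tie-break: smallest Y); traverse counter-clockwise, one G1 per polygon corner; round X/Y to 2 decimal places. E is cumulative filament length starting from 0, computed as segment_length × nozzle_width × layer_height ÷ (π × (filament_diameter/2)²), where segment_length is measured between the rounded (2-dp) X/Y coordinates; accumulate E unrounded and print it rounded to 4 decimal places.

G0 X0.00 Y0.00 Z3.75
G1 X19.00 Y0.00 E0.4740
G1 X19.00 Y13.00 E0.7982
G1 X18.00 Y13.00 E0.8232
G1 X18.50 Y10.50 E0.8868
G1 X17.81 Y7.06 E0.9743
G1 X15.86 Y4.14 E1.0619
G1 X12.94 Y2.19 E1.1495
G1 X9.50 Y1.50 E1.2370
G1 X6.06 Y2.19 E1.3245
G1 X3.14 Y4.14 E1.4121
G1 X1.19 Y7.06 E1.4997
G1 X0.50 Y10.50 E1.5872
G1 X1.00 Y13.00 E1.6508
G1 X0.00 Y13.00 E1.6758
G1 X0.00 Y0.00 E2.0001

At z = 3.75 mm: the cube (footprint 19×13) is included at this height; the cylinder at (1.5, -0.5) is not intersected at this z (z outside [6.5, 12]); the cylinder at (13.5, 0) does not reach this height (z outside [4, 28]); Merging all regions: only the 19×13 cube is present, so the union is just that shape — 1 connected region; the cylinder at (9.5, 10.5): section is a regular 16-gon, circumradius r=9; After the difference (first − rest): starting from that combined region, the r=9 cylinder at (9.5, 10.5) partially overlaps it — only the 167.75 mm² overlap (of its 247.98 mm²) is removed, clipping the outline — 1 connected region. The outline is a single polygon with 15 vertices. Extrusion per mm of travel: 0.4 × 0.15 / (π × 0.875²) = 0.024945. Accumulating E over each segment gives final E = 2.0001.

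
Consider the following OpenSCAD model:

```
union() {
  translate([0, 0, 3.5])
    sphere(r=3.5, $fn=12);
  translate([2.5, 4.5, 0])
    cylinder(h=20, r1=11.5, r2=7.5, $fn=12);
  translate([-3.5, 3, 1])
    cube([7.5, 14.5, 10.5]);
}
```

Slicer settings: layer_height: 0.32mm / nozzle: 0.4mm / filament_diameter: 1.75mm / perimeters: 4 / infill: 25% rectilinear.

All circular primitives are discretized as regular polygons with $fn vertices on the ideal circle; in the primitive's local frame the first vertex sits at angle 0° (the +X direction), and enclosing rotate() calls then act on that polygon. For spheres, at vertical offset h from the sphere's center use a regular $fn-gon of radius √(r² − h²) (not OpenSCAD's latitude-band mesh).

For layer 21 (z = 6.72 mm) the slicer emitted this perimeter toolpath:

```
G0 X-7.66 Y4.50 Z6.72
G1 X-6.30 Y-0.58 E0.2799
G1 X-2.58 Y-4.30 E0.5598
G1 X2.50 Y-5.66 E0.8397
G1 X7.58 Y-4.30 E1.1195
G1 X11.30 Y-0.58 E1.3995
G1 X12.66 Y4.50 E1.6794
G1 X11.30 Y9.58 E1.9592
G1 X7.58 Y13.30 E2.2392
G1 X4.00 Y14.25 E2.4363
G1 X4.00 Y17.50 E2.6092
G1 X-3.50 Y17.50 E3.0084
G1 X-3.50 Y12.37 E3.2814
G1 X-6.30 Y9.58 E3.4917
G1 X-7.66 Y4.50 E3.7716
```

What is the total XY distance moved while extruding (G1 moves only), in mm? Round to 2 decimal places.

70.87 mm

Sum the Euclidean lengths of each G1 segment: total = 70.87 mm.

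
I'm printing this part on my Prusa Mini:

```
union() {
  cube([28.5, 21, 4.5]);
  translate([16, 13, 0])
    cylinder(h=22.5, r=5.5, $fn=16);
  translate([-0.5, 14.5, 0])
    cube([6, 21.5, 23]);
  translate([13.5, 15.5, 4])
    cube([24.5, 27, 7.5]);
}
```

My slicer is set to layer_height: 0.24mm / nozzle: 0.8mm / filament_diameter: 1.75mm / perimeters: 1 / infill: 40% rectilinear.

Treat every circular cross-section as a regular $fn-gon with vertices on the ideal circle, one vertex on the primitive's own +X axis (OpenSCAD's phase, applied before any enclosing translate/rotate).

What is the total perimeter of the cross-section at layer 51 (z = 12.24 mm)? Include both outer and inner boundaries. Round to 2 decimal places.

89.34 mm

At z = 12.24 mm: the cube does not reach this height (z outside [0, 4.5]); the r=5.5 cylinder at (16, 13) contributes a regular 16-gon of circumradius 5.5 (perimeter = 2·16·5.500·sin(180°/16) = 34.34 mm); the cube at (-0.5, 14.5) (footprint 6×21.5) is included at this height (perimeter 55.00 mm); the cube at (13.5, 15.5) does not reach this height (z outside [4, 11.5]); Merging all regions: the 2 present regions are separate (no shared area or edge), so areas and boundary lengths simply add and each stays a separate island — boundary = 89.34 mm. Overall, the cross-section has 2 separate islands. Total boundary length (outer) = 89.34 mm.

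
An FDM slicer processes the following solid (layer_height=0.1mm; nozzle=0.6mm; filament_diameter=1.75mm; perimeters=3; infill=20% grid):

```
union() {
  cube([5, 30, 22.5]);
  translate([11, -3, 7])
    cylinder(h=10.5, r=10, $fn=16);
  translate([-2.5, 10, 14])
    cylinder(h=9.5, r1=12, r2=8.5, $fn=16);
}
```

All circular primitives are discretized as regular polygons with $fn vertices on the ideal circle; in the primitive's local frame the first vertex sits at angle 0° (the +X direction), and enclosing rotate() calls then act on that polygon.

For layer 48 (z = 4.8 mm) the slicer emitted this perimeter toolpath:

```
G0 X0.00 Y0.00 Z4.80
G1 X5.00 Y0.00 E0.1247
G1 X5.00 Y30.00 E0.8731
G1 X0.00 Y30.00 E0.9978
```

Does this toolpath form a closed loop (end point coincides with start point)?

no

Start point (G0): (0.00, 0.00). End point (last G1): the path does not return to the start — open.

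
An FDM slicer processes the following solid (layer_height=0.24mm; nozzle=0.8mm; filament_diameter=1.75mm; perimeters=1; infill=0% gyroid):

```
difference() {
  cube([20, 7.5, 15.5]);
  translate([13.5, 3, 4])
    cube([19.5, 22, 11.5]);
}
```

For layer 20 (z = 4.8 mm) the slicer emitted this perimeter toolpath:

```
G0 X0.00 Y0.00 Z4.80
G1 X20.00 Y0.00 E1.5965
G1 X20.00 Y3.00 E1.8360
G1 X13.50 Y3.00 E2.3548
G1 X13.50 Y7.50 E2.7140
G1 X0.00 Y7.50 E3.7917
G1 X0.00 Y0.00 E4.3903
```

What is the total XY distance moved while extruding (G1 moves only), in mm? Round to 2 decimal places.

Sum the Euclidean lengths of each G1 segment: total = 55.00 mm.

55.00 mm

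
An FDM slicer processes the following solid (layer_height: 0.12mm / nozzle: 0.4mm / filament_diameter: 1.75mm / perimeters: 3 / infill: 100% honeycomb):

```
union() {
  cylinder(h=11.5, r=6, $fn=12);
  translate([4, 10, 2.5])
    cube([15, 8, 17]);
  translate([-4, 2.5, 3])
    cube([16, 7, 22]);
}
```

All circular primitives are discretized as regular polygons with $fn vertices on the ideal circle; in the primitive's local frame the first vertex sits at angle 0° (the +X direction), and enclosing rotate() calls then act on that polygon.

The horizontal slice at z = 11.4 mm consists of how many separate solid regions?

At z = 11.4 mm: the r=6 cylinder gives a regular 12-gon of circumradius 6 (constant along its height); the cube at (4, 10) is present — its section is the full 15×8 rectangle; the cube at (-4, 2.5) (footprint 16×7) is included at this height; Taking the union: the regions partially overlap (shared area 24.33 mm²), so overlapping operands fuse into one piece — 2 connected regions. The result has 2 disconnected regions.

2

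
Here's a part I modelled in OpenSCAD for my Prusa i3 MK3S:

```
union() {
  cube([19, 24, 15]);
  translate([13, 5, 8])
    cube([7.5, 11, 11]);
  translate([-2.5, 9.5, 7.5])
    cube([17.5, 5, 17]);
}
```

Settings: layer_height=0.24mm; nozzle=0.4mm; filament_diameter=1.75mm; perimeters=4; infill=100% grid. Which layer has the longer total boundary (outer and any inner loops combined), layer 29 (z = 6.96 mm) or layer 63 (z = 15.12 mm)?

Layer 29 (z = 6.96): the 19×24 cube contributes its full rectangle (perimeter 86.00 mm); the cube at (13, 5) is not intersected at this z (z outside [8, 19]); the cube at (-2.5, 9.5) is absent (z outside [7.5, 24.5]); Taking the union: only the 19×24 cube is present, so the union is just that shape — boundary = 86.00 mm. So its perimeter = 86.00 mm. Layer 63 (z = 15.12): the cube is absent (z outside [0, 15]); the 7.5×11 cube at (13, 5) contributes its full rectangle (perimeter 37.00 mm); the cube at (-2.5, 9.5) is present — its section is the full 17.5×5 rectangle (perimeter 45.00 mm); Merging all regions: the regions partially overlap (shared area 10.00 mm²), so the edge portions inside another operand are dropped and the merged outline is re-measured after clipping — boundary = 68.00 mm. So its perimeter = 68.00 mm. Layer 29 is larger (86.00 vs 68.00 mm).

layer 29 (z = 6.96 mm)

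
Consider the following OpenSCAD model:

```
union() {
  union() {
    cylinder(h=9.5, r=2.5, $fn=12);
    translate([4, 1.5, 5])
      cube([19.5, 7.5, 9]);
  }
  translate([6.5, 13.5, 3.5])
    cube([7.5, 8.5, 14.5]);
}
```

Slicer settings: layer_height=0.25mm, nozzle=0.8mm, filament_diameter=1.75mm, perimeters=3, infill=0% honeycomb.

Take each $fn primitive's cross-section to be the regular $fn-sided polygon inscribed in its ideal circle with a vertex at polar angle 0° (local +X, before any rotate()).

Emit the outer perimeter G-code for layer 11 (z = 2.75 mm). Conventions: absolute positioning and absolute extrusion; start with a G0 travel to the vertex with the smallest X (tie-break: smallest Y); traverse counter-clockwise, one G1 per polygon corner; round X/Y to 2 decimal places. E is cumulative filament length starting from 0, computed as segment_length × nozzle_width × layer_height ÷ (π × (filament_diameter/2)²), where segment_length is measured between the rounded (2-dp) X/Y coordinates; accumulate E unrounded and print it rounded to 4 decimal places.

G0 X-2.50 Y0.00 Z2.75
G1 X-2.17 Y-1.25 E0.1075
G1 X-1.25 Y-2.17 E0.2157
G1 X0.00 Y-2.50 E0.3232
G1 X1.25 Y-2.17 E0.4307
G1 X2.17 Y-1.25 E0.5389
G1 X2.50 Y0.00 E0.6464
G1 X2.17 Y1.25 E0.7539
G1 X1.25 Y2.17 E0.8620
G1 X0.00 Y2.50 E0.9695
G1 X-1.25 Y2.17 E1.0770
G1 X-2.17 Y1.25 E1.1852
G1 X-2.50 Y0.00 E1.2927

At z = 2.75 mm: the cylinder: section is a regular 12-gon, circumradius r=2.5; the cube at (4, 1.5) is absent (z outside [5, 14]); Taking the union: only the r=2.5 cylinder is present, so the union is just that shape — 1 connected region; the cube at (6.5, 13.5) does not reach this height (z outside [3.5, 18]); Merging all regions: only that combined region is present, so the union is just that shape — 1 connected region. The outline is a single polygon with 12 vertices. Extrusion per mm of travel: 0.8 × 0.25 / (π × 0.875²) = 0.083150. Accumulating E over each segment gives final E = 1.2927.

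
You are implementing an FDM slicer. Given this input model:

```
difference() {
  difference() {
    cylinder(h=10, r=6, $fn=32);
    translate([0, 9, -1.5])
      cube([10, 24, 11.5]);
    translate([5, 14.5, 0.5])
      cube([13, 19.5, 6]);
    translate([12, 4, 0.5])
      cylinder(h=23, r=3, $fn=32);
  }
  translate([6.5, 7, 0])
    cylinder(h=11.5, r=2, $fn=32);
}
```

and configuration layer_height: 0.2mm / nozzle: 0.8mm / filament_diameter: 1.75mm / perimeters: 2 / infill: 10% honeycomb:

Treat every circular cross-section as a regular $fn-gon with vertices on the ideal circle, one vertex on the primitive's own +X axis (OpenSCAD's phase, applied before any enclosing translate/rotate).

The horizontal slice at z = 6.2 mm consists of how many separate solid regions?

1

At z = 6.2 mm: the r=6 cylinder contributes a regular 32-gon of circumradius 6; the cube at (0, 9) is present — its section is the full 10×24 rectangle; the 13×19.5 cube at (5, 14.5) contributes its full rectangle; the r=3 cylinder at (12, 4) contributes a regular 32-gon of circumradius 3; After the difference (first − rest): starting from the r=6 cylinder, the 10×24 cube at (0, 9) misses the remaining region (no effect); the 13×19.5 cube at (5, 14.5) misses the remaining region (no effect); the r=3 cylinder at (12, 4) misses the remaining region (no effect) — 1 connected region; the cylinder at (6.5, 7): section is a regular 32-gon, circumradius r=2; Taking the first minus the rest: starting from that combined region, the r=2 cylinder at (6.5, 7) misses the remaining region (no effect) — 1 connected region. The result has 1 disconnected region.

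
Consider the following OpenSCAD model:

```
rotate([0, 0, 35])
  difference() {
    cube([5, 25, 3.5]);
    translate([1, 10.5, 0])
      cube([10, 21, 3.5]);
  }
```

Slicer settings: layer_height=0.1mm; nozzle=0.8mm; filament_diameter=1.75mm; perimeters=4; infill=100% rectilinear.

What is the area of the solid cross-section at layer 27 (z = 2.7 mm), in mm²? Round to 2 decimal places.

67.00 mm²

At z = 2.7 mm: the cube (footprint 5×25) is included at this height (area 125.00 mm²); the cube at (1, 10.5) is present — its section is the full 10×21 rectangle (area 210.00 mm²); After the difference (first − rest): starting from the 5×25 cube (125.00 mm²), the 10×21 cube at (1, 10.5) partially overlaps it — only the 58.00 mm² overlap (of its 210.00 mm²) is removed, clipping the outline — area = 67.00 mm²; (rotated 35° about Z; rotation is an isometry so areas/perimeters/island counts are preserved). Overall, the cross-section is a single solid region. Net area = 67.00 mm².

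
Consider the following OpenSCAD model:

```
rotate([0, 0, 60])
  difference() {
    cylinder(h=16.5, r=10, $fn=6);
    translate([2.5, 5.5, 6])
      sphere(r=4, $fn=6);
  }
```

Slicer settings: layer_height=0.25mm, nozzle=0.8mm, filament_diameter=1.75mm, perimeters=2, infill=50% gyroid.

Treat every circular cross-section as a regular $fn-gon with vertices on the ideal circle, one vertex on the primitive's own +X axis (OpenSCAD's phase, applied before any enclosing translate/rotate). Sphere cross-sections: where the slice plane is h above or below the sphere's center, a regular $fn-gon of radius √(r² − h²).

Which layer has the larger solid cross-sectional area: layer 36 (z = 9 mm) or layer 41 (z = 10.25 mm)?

Layer 36 (z = 9): the r=10 cylinder contributes a regular 6-gon of circumradius 10 (area = (6/2)·10.000²·sin(360°/6) = 259.81 mm²); the r=4 sphere at (2.5, 5.5) contributes a regular 6-gon of circumradius √(4²−3²) = 2.646 (area = (6/2)·2.646²·sin(360°/6) = 18.19 mm²); Taking the first minus the rest: starting from the r=10 cylinder (259.81 mm²), the r=4 sphere at (2.5, 5.5) lies wholly inside it (removes its full 18.19 mm² and its 15.87 mm outline becomes a hole wall) — area = 241.62 mm²; (rotated 60° about Z; rotation is an isometry so areas/perimeters/island counts are preserved). So its area = 241.62 mm². Layer 41 (z = 10.25): the cylinder: section is a regular 6-gon, circumradius r=10 (area = (6/2)·10.000²·sin(360°/6) = 259.81 mm²); the sphere at (2.5, 5.5) is absent (|z−center|=4.250 > r=4); After the difference (first − rest): none of the subtracted shapes is present at this height, so the r=10 cylinder is unchanged — area = 259.81 mm²; (whole slice rotated 60° about Z — lengths, areas and connectivity unchanged). So its area = 259.81 mm². Layer 41 is larger (259.81 vs 241.62 mm²).

layer 41 (z = 10.25 mm)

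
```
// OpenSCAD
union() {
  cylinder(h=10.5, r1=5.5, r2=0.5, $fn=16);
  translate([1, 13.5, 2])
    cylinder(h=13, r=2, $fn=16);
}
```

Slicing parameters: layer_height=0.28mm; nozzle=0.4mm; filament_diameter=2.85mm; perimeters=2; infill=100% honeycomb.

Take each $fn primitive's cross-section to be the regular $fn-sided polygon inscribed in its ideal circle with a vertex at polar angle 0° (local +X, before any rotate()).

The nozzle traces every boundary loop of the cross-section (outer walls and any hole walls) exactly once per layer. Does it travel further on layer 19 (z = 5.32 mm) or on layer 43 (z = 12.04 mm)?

layer 19 (z = 5.32 mm)

Layer 19 (z = 5.32): the cone (r1=5.5→r2=0.5) has section circumradius 2.967 here — a regular 16-gon (perimeter = 2·16·2.967·sin(180°/16) = 18.52 mm); the cylinder at (1, 13.5): section is a regular 16-gon, circumradius r=2 (perimeter = 2·16·2.000·sin(180°/16) = 12.49 mm); Combining (union): the 2 present regions are separate (no shared area or edge), so areas and boundary lengths simply add and each stays a separate island — boundary = 31.01 mm. So its perimeter = 31.01 mm. Layer 43 (z = 12.04): the cone is not intersected at this z (z outside [0, 10.5]); the r=2 cylinder at (1, 13.5) contributes a regular 16-gon of circumradius 2 (perimeter = 2·16·2.000·sin(180°/16) = 12.49 mm); Merging all regions: only the r=2 cylinder at (1, 13.5) is present, so the union is just that shape — boundary = 12.49 mm. So its perimeter = 12.49 mm. Layer 19 is larger (31.01 vs 12.49 mm).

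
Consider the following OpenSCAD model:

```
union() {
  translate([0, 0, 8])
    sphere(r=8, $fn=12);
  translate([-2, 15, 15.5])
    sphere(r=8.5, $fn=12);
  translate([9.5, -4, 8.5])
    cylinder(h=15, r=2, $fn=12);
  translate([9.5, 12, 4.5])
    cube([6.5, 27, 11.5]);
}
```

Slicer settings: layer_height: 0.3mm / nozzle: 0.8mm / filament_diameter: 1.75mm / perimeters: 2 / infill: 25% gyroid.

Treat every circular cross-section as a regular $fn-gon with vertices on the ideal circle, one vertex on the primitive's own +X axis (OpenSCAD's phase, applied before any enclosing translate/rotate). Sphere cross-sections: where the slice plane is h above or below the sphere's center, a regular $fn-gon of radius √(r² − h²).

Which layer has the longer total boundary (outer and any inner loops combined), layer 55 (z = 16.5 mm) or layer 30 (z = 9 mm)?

Layer 55 (z = 16.5): the sphere is not intersected at this z (|z−center|=8.500 > r=8); the r=8.5 sphere at (-2, 15) slices to a regular 12-gon of circumradius 8.441 (√(r²−h²) with h=1 from center) (perimeter = 2·12·8.441·sin(180°/12) = 52.43 mm); the cylinder at (9.5, -4): section is a regular 12-gon, circumradius r=2 (perimeter = 2·12·2.000·sin(180°/12) = 12.42 mm); the cube at (9.5, 12) is absent (z outside [4.5, 16]); Merging all regions: the 2 present regions are separate (no shared area or edge), so areas and boundary lengths simply add and each stays a separate island — boundary = 64.86 mm. So its perimeter = 64.86 mm. Layer 30 (z = 9): the r=8 sphere contributes a regular 12-gon of circumradius √(8²−1²) = 7.937 (perimeter = 2·12·7.937·sin(180°/12) = 49.30 mm); the sphere at (-2, 15): section is a regular 12-gon, circumradius = √(r²−h²) = √(8.5²−6.5²) = 5.477 (perimeter = 2·12·5.477·sin(180°/12) = 34.02 mm); the r=2 cylinder at (9.5, -4) contributes a regular 12-gon of circumradius 2 (perimeter = 2·12·2.000·sin(180°/12) = 12.42 mm); the 6.5×27 cube at (9.5, 12) contributes its full rectangle (perimeter 67.00 mm); Combining (union): the 4 present regions are separate (no shared area or edge), so areas and boundary lengths simply add and each stays a separate island — boundary = 162.75 mm. So its perimeter = 162.75 mm. Layer 30 is larger (162.75 vs 64.86 mm).

layer 30 (z = 9 mm)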